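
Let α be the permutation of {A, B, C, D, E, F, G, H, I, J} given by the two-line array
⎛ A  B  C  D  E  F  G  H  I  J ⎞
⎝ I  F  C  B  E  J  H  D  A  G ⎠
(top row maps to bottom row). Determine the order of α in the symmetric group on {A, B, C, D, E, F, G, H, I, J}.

6

Writing α as disjoint cycles, the cycle lengths are 6, 2, 1, 1.
Since disjoint cycles commute, ord(α) = lcm(6, 2) = 6.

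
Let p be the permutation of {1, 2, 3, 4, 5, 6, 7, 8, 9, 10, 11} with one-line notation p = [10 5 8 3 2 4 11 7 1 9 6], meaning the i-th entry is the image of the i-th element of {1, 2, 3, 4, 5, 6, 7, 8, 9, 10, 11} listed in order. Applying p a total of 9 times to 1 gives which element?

1

Tracing 1 → 10 → … returns to 1 after 3 steps, so 1 lies in a 3-cycle (1, 10, 9).
Powers repeat with period 3 on this cycle, and 9 mod 3 = 0, so p^9(1) = p^0(1).
So p^9(1) = 1.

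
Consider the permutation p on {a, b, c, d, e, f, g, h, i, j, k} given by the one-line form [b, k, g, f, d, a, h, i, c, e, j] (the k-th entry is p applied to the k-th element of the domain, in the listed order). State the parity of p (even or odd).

odd

In disjoint-cycle form the cycle lengths are 7, 4.
A cycle is odd iff its length is even; p has 1 even-length cycle, so sgn(p) = (−1)^1 and p is odd.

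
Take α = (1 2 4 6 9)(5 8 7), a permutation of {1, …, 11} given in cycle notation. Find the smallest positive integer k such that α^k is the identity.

The disjoint cycles have lengths 5, 3, 1, 1, 1.
The order is lcm(5, 3) = 15.

15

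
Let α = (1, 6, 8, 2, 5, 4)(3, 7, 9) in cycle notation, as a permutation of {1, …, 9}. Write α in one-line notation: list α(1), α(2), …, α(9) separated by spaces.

Reading each image from the cycles: 1→6, 2→5, 3→7, 4→1, 5→4, 6→8, 7→9, 8→2, 9→3.
Listing these in domain order gives 6 5 7 1 4 8 9 2 3.

6 5 7 1 4 8 9 2 3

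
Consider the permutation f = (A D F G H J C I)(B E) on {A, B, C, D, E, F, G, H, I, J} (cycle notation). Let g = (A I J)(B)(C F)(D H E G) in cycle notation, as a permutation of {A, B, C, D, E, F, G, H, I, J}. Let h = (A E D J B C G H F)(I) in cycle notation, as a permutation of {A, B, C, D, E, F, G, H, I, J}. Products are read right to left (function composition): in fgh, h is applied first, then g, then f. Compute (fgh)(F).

A

Chase F: h(F) = A; g(A) = I; f(I) = A. Hence (fgh)(F) = A.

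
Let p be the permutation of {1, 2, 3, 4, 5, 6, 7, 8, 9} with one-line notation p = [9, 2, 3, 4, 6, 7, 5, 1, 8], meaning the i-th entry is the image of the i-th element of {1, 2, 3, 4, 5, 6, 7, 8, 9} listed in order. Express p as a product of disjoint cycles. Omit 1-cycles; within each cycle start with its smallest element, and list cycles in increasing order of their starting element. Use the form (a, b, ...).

(1, 9, 8)(5, 6, 7)

Iterating p from 1 gives 1 → 9 → 8 → 1; that is the 3-cycle (1, 9, 8).
Continuing from each remaining unvisited element yields (1, 9, 8)(5, 6, 7).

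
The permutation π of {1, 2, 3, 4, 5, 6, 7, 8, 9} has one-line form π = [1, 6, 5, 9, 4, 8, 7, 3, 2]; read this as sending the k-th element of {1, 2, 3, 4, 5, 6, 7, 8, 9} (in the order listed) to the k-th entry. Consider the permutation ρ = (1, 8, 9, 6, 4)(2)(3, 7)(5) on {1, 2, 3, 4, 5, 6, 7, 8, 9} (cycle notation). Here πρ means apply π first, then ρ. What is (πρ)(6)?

9

First apply π: π(6) = 8, then ρ(8) = 9. Thus (πρ)(6) = 9.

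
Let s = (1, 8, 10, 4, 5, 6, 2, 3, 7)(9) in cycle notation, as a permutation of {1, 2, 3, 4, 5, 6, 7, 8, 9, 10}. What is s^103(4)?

4 lies in the 9-cycle (1, 8, 10, 4, 5, 6, 2, 3, 7).
On a 9-cycle, s^9 is the identity, so s^103 = s^4 there (103 ≡ 4 mod 9).
Stepping 4 places around the cycle: 4 → 5 → 6 → 2 → 3.

3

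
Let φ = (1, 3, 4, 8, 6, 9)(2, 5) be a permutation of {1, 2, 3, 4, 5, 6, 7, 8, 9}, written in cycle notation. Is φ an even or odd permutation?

The cycle lengths are 6, 2, 1.
A cycle of length ℓ contributes ℓ−1 transpositions, so φ is a product of 5 + 1 = 6 transpositions — even.

even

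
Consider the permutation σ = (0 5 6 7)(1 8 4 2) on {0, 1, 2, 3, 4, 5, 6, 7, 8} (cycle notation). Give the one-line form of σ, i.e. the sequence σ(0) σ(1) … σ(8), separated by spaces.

Reading each image from the cycles: 0↦5, 1↦8, 2↦1, 3↦3, 4↦2, 5↦6, 6↦7, 7↦0, 8↦4.
Listing these in domain order gives 5 8 1 3 2 6 7 0 4.

5 8 1 3 2 6 7 0 4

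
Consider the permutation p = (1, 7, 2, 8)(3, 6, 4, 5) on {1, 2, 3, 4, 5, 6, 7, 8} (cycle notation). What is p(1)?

Within (1, 7, 2, 8), 1 ↦ 7.

7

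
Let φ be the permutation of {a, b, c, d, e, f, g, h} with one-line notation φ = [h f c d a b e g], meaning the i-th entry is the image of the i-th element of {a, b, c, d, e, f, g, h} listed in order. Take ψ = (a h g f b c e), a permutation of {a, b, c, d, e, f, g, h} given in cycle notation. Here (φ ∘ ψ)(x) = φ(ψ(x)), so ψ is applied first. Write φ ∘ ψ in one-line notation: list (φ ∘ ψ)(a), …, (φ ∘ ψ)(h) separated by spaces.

Chase each element through ψ then φ: a → h → g; b → c → c; c → e → a; d → d → d; e → a → h; f → b → f; g → f → b; h → g → e.
Collecting the images, φ ∘ ψ = [g c a d h f b e].

g c a d h f b e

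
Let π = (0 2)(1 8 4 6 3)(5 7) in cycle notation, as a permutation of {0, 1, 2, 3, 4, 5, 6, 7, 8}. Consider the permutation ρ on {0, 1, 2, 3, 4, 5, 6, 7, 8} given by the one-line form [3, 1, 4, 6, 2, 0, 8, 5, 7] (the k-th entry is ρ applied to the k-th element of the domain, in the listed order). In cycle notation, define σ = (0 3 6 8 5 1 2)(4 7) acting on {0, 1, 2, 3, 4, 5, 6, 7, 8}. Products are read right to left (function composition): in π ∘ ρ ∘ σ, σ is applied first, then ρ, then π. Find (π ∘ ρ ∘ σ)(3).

Chase 3: σ(3) = 6; ρ(6) = 8; π(8) = 4. Hence (π ∘ ρ ∘ σ)(3) = 4.

4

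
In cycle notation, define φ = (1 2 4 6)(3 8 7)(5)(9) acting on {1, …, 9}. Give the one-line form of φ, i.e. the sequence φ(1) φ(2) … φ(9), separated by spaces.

Each element maps to the next entry in its cycle (wrapping to the front): 1→2, 2→4, 3→8, 4→6, 5→5, 6→1, 7→3, 8→7, 9→9.
So the one-line form is 2 4 8 6 5 1 3 7 9.

2 4 8 6 5 1 3 7 9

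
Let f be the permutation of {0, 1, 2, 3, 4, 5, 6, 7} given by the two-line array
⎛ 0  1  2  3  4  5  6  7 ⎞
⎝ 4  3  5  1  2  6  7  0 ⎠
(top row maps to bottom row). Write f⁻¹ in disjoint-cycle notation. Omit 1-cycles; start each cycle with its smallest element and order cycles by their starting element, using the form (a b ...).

First write f in disjoint cycles: (0 4 2 5 6 7)(1 3).
The inverse reverses every cycle; in canonical form, f⁻¹ = (0 7 6 5 2 4)(1 3).

(0 7 6 5 2 4)(1 3)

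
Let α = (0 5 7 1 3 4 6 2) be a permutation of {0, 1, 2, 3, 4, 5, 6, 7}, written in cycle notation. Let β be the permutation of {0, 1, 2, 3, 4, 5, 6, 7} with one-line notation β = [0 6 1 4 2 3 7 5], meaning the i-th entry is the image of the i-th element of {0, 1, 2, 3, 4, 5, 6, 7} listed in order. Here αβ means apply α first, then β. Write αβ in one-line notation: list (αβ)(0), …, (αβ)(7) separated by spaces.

Chase each element through α then β: 0 → 5 → 3; 1 → 3 → 4; 2 → 0 → 0; 3 → 4 → 2; 4 → 6 → 7; 5 → 7 → 5; 6 → 2 → 1; 7 → 1 → 6.
So αβ in one-line form is 3 4 0 2 7 5 1 6.

3 4 0 2 7 5 1 6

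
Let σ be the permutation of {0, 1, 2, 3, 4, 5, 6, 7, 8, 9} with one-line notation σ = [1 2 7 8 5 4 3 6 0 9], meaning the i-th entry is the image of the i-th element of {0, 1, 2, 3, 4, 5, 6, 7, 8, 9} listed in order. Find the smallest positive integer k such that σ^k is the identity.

Writing σ as disjoint cycles, the cycle lengths are 7, 2, 1.
Since disjoint cycles commute, ord(σ) = lcm(7, 2) = 14.

14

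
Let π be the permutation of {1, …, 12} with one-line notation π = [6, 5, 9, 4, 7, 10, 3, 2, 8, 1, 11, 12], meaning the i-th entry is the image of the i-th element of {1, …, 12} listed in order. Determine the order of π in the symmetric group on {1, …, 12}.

Decomposing into disjoint cycles gives cycle lengths 6, 3, 1, 1, 1.
The order of π is the least common multiple of its cycle lengths: lcm(6, 3) = 6.

6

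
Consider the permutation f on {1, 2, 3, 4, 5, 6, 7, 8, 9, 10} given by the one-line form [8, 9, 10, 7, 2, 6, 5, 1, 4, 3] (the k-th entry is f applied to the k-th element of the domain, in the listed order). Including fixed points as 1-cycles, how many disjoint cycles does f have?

4

The cycle decomposition is (1, 8)(2, 9, 4, 7, 5)(3, 10)(6), which has 4 cycles (counting 1-cycles).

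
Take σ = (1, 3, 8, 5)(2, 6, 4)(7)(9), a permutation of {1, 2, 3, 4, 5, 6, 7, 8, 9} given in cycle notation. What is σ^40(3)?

3 lies in the 4-cycle (1, 3, 8, 5).
On a 4-cycle, σ^4 is the identity, so σ^40 = σ^0 there (40 ≡ 0 mod 4).
So σ^40(3) = 3.

3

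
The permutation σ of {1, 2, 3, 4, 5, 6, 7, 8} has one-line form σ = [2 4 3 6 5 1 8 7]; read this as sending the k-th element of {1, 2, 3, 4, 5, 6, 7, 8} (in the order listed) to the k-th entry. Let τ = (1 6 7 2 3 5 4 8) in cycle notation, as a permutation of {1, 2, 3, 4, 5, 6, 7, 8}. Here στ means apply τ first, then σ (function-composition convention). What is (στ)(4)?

7

τ(4) = 8, then σ(8) = 7; composing gives (στ)(4) = 7.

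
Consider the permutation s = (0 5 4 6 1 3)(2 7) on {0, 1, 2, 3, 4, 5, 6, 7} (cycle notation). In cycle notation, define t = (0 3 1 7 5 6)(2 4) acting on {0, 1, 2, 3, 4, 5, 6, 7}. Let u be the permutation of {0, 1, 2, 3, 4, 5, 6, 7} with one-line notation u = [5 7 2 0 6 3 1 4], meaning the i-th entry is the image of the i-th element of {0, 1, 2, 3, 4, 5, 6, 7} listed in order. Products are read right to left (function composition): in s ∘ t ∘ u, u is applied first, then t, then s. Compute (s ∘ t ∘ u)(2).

6

Apply the permutations in order: u(2) = 2, then t(2) = 4, then s(4) = 6. So (s ∘ t ∘ u)(2) = 6.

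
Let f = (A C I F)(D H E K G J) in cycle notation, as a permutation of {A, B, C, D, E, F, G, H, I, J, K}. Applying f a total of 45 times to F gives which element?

F lies in the 4-cycle (A C I F).
Since the cycle has length 4, f^45 acts on it the same as f^1 (45 mod 4 = 1).
Advancing 1 step from F: F → A.

A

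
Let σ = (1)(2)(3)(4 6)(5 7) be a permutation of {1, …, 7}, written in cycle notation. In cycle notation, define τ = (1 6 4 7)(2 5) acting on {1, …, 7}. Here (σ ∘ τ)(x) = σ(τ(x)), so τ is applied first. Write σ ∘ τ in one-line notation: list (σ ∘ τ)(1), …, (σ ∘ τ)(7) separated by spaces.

(σ ∘ τ)(x) = σ(τ(x)). Computing each image: σ(τ(1)) = σ(6) = 4, σ(τ(2)) = σ(5) = 7, σ(τ(3)) = σ(3) = 3, σ(τ(4)) = σ(7) = 5, σ(τ(5)) = σ(2) = 2, σ(τ(6)) = σ(4) = 6, σ(τ(7)) = σ(1) = 1.
Hence σ ∘ τ = [4 7 3 5 2 6 1].

4 7 3 5 2 6 1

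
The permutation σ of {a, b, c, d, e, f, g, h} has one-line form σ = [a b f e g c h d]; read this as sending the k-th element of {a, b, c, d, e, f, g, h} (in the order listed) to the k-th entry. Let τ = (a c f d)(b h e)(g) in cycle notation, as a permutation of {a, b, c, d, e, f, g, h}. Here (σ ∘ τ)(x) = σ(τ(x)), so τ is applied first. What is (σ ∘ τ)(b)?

d

(σ ∘ τ)(b) = σ(τ(b)). τ(b) = h, then σ(h) = d. So (σ ∘ τ)(b) = d.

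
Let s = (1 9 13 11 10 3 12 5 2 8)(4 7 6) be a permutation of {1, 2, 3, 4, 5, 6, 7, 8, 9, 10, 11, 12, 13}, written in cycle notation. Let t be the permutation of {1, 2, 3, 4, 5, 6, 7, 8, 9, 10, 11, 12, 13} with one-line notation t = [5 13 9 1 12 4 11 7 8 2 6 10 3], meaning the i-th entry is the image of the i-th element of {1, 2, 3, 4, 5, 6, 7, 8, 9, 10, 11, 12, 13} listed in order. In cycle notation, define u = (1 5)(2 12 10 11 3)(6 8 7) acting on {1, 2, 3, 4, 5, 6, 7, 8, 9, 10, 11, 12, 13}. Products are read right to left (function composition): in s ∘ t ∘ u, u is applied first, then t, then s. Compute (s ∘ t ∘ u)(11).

Apply the permutations in order: u(11) = 3, then t(3) = 9, then s(9) = 13. So (s ∘ t ∘ u)(11) = 13.

13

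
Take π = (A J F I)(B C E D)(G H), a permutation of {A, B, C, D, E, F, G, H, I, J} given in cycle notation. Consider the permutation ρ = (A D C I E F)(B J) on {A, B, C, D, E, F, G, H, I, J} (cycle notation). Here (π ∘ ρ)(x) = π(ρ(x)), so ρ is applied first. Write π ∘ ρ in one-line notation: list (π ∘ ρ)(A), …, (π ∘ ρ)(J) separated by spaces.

For each element, apply ρ then π: A → D → B; B → J → F; C → I → A; D → C → E; E → F → I; F → A → J; G → G → H; H → H → G; I → E → D; J → B → C.
So π ∘ ρ in one-line form is B F A E I J H G D C.

B F A E I J H G D C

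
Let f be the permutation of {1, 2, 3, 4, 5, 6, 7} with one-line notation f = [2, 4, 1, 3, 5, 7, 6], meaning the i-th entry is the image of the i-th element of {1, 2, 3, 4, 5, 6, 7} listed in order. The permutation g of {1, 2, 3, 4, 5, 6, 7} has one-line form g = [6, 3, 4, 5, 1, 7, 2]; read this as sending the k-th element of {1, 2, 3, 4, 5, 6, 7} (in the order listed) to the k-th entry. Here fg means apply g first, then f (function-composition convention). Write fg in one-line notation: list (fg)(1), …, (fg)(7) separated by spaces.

7 1 3 5 2 6 4

Chase each element through g then f: 1 → 6 → 7; 2 → 3 → 1; 3 → 4 → 3; 4 → 5 → 5; 5 → 1 → 2; 6 → 7 → 6; 7 → 2 → 4.
So fg in one-line form is 7 1 3 5 2 6 4.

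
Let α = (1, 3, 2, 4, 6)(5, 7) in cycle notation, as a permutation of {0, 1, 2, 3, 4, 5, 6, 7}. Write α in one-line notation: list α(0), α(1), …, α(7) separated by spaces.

0 3 4 2 6 7 1 5

Image by image: 0→0, 1→3, 2→4, 3→2, 4→6, 5→7, 6→1, 7→5.
So the one-line form is 0 3 4 2 6 7 1 5.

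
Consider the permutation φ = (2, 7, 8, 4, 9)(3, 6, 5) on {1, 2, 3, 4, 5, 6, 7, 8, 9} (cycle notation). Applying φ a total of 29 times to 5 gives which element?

6

5 lies in the 3-cycle (3, 6, 5).
Since the cycle has length 3, φ^29 acts on it the same as φ^2 (29 mod 3 = 2).
Advancing 2 steps from 5: 5 → 3 → 6.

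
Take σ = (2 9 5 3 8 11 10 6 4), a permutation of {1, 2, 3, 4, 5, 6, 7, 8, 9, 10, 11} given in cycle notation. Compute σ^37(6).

6 lies in the 9-cycle (2 9 5 3 8 11 10 6 4).
On a 9-cycle, σ^9 is the identity, so σ^37 = σ^1 there (37 ≡ 1 mod 9).
Advancing 1 step from 6: 6 → 4.

4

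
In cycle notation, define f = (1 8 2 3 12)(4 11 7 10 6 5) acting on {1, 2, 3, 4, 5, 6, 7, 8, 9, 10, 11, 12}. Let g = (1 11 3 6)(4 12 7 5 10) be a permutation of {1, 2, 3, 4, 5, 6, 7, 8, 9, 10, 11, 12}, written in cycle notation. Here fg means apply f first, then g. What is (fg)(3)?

7

f(3) = 12, then g(12) = 7; composing gives (fg)(3) = 7.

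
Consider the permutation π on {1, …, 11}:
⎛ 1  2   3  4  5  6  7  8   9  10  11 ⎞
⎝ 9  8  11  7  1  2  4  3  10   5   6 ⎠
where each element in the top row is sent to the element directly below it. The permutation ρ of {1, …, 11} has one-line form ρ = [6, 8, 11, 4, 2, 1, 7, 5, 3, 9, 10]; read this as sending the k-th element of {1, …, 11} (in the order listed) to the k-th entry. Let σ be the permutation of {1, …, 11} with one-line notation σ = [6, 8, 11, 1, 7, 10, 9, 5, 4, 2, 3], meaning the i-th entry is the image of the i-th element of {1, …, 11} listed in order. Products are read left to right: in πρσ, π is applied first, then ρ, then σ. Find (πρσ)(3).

2

Apply the permutations in order: π(3) = 11, then ρ(11) = 10, then σ(10) = 2. So (πρσ)(3) = 2.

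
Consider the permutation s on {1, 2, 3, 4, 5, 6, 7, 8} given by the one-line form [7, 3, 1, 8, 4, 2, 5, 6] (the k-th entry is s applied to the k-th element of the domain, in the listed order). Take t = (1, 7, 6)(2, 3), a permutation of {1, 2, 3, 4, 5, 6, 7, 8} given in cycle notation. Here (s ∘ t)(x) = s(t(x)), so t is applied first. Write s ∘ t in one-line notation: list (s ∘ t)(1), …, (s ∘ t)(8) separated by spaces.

Chase each element through t then s: 1 → 7 → 5; 2 → 3 → 1; 3 → 2 → 3; 4 → 4 → 8; 5 → 5 → 4; 6 → 1 → 7; 7 → 6 → 2; 8 → 8 → 6.
So s ∘ t in one-line form is 5 1 3 8 4 7 2 6.

5 1 3 8 4 7 2 6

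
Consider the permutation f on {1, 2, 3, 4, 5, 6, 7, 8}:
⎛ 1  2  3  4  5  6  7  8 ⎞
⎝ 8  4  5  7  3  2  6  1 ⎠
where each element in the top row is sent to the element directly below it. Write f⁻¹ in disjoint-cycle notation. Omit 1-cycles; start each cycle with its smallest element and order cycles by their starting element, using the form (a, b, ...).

The cycle decomposition of f is (1, 8)(2, 4, 7, 6)(3, 5).
Reversing each cycle (and rotating so the smallest element leads) gives f⁻¹ = (1, 8)(2, 6, 7, 4)(3, 5).

(1, 8)(2, 6, 7, 4)(3, 5)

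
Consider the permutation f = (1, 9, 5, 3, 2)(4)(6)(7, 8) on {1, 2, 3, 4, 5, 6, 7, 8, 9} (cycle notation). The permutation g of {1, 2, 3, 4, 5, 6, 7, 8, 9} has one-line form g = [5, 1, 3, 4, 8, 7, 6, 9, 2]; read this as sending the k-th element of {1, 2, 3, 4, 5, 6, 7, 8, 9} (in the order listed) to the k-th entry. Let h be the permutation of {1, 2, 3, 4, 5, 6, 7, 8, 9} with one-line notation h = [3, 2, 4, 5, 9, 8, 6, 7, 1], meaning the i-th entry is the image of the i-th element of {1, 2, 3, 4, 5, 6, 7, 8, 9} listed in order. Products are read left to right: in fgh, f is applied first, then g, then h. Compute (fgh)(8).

Chase 8: f(8) = 7; g(7) = 6; h(6) = 8. Hence (fgh)(8) = 8.

8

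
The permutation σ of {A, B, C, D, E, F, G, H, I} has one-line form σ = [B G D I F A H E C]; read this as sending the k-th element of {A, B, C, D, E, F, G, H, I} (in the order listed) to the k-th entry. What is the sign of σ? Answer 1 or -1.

-1

In disjoint-cycle form the cycle lengths are 6, 3.
A cycle of length ℓ contributes ℓ−1 transpositions, so σ is a product of 5 + 2 = 7 transpositions — odd.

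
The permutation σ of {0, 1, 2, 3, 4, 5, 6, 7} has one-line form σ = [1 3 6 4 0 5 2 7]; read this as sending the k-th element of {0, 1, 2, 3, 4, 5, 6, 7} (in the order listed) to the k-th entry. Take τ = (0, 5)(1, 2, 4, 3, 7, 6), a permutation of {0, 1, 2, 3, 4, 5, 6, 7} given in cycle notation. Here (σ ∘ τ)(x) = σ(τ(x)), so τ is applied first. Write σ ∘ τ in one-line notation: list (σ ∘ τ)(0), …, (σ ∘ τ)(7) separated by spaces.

(σ ∘ τ)(x) = σ(τ(x)). Computing each image: σ(τ(0)) = σ(5) = 5, σ(τ(1)) = σ(2) = 6, σ(τ(2)) = σ(4) = 0, σ(τ(3)) = σ(7) = 7, σ(τ(4)) = σ(3) = 4, σ(τ(5)) = σ(0) = 1, σ(τ(6)) = σ(1) = 3, σ(τ(7)) = σ(6) = 2.
Hence σ ∘ τ = [5 6 0 7 4 1 3 2].

5 6 0 7 4 1 3 2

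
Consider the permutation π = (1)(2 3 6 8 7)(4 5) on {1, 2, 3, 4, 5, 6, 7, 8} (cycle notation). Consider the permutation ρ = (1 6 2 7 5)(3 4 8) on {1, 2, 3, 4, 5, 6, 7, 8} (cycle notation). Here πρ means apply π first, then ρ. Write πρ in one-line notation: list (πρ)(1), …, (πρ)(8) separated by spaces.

(πρ)(x) = ρ(π(x)). Computing each image: ρ(π(1)) = ρ(1) = 6, ρ(π(2)) = ρ(3) = 4, ρ(π(3)) = ρ(6) = 2, ρ(π(4)) = ρ(5) = 1, ρ(π(5)) = ρ(4) = 8, ρ(π(6)) = ρ(8) = 3, ρ(π(7)) = ρ(2) = 7, ρ(π(8)) = ρ(7) = 5.
Hence πρ = [6 4 2 1 8 3 7 5].

6 4 2 1 8 3 7 5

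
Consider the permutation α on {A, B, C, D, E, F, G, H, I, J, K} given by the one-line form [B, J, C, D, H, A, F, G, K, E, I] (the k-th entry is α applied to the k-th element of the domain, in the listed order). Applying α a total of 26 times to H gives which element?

Tracing H → G → … returns to H after 7 steps, so H lies in a 7-cycle (A B J E H G F).
On a 7-cycle, α^7 is the identity, so α^26 = α^5 there (26 ≡ 5 mod 7).
Advancing 5 steps from H: H → G → F → A → B → J.

J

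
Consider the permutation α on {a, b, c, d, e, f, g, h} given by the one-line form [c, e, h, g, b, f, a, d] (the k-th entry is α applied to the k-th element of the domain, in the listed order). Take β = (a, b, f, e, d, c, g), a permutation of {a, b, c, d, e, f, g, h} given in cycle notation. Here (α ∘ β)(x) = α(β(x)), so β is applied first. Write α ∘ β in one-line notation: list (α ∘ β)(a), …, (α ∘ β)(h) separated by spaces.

For each element, apply β then α: a → b → e; b → f → f; c → g → a; d → c → h; e → d → g; f → e → b; g → a → c; h → h → d.
Collecting the images, α ∘ β = [e f a h g b c d].

e f a h g b c d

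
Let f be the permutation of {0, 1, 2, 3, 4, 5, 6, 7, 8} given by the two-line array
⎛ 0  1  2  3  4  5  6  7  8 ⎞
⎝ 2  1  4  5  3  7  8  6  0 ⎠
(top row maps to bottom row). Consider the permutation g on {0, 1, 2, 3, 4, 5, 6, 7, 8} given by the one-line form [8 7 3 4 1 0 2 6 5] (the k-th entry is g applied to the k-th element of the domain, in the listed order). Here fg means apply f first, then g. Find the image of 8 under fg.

f(8) = 0, then g(0) = 8; composing gives (fg)(8) = 8.

8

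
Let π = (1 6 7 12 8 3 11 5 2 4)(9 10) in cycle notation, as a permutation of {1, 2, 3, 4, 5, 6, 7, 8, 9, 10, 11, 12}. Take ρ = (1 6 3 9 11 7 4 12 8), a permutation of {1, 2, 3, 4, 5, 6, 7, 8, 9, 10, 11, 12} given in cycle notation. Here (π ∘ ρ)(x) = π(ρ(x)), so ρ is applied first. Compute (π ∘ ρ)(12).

First apply ρ: ρ(12) = 8, then π(8) = 3. Thus (π ∘ ρ)(12) = 3.

3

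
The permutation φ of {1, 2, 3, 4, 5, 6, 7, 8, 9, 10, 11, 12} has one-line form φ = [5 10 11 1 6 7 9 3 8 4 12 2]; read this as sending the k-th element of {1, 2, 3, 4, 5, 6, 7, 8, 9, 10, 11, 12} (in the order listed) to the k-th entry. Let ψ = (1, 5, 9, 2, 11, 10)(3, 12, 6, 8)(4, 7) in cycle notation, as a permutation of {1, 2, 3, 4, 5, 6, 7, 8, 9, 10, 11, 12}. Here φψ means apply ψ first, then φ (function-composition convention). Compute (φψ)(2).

ψ(2) = 11, then φ(11) = 12; composing gives (φψ)(2) = 12.

12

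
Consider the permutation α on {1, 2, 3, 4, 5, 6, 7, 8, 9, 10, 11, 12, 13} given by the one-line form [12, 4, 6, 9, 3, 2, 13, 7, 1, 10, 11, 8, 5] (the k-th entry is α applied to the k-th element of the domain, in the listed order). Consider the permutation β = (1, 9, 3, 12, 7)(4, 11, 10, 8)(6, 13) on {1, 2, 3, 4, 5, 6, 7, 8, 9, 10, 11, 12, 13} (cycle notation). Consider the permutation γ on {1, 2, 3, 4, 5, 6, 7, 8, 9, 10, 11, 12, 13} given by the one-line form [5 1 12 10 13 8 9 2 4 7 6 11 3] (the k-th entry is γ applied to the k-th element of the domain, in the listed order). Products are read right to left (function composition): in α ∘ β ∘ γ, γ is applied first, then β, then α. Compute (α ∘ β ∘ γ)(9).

11

Apply the permutations in order: γ(9) = 4, then β(4) = 11, then α(11) = 11. So (α ∘ β ∘ γ)(9) = 11.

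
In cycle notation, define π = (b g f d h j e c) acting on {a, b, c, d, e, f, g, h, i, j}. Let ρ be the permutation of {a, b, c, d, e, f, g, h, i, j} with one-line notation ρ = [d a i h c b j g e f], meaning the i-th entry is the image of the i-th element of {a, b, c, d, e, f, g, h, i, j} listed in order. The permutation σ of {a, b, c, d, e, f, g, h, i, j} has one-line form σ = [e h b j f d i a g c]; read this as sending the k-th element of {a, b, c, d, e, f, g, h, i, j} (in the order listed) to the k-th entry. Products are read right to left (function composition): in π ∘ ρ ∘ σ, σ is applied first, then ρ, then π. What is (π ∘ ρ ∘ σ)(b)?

f

(π ∘ ρ ∘ σ)(b) = π(ρ(σ(b))). σ(b) = h, then ρ(h) = g, then π(g) = f, so the result is f.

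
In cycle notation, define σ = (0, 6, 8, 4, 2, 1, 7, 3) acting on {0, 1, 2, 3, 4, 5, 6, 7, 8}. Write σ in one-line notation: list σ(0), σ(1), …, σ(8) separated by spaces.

Image by image: 0↦6, 1↦7, 2↦1, 3↦0, 4↦2, 5↦5, 6↦8, 7↦3, 8↦4.
Listing these in domain order gives 6 7 1 0 2 5 8 3 4.

6 7 1 0 2 5 8 3 4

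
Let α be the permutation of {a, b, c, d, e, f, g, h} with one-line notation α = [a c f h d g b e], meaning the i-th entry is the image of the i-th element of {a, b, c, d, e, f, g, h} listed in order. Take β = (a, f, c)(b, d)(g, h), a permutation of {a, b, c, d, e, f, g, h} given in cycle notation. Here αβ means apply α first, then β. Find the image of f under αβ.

α(f) = g, then β(g) = h; composing gives (αβ)(f) = h.

h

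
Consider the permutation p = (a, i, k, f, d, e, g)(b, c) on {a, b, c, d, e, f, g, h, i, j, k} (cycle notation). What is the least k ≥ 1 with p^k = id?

14

The cycle type of p is (7, 2, 1, 1).
Since disjoint cycles commute, ord(p) = lcm(7, 2) = 14.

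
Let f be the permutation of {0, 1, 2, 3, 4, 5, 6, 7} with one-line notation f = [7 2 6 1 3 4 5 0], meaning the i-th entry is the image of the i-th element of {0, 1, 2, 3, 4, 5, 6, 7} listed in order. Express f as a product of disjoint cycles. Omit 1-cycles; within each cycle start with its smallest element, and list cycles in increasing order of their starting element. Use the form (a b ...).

(0 7)(1 2 6 5 4 3)

Start at 0 and follow images: 0 → 7 → 0, giving the cycle (0 7).
Repeating from the next unused element and collecting all non-trivial cycles gives (0 7)(1 2 6 5 4 3).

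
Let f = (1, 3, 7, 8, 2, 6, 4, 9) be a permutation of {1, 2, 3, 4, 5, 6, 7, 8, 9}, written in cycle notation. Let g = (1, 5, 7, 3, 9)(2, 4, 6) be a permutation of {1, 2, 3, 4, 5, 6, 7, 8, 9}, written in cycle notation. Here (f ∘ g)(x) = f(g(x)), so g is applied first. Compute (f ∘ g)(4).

g(4) = 6, then f(6) = 4; composing gives (f ∘ g)(4) = 4.

4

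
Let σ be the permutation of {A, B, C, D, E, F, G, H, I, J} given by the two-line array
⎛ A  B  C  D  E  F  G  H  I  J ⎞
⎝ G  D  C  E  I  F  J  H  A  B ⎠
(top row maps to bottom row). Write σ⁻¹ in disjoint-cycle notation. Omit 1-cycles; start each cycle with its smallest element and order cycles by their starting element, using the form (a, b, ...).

(A, I, E, D, B, J, G)

The cycle decomposition of σ is (A, G, J, B, D, E, I).
The inverse reverses every cycle; in canonical form, σ⁻¹ = (A, I, E, D, B, J, G).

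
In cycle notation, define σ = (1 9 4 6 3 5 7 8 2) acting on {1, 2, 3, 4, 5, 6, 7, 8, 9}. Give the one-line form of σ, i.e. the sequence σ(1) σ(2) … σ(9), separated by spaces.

9 1 5 6 7 3 8 2 4

Reading each image from the cycles: 1↦9, 2↦1, 3↦5, 4↦6, 5↦7, 6↦3, 7↦8, 8↦2, 9↦4.
Listing these in domain order gives 9 1 5 6 7 3 8 2 4.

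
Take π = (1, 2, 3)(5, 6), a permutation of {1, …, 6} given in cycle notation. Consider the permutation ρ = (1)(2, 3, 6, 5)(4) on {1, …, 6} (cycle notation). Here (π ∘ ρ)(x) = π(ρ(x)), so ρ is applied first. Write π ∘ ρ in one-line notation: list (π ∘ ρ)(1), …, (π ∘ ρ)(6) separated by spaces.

(π ∘ ρ)(x) = π(ρ(x)). Computing each image: π(ρ(1)) = π(1) = 2, π(ρ(2)) = π(3) = 1, π(ρ(3)) = π(6) = 5, π(ρ(4)) = π(4) = 4, π(ρ(5)) = π(2) = 3, π(ρ(6)) = π(5) = 6.
Hence π ∘ ρ = [2 1 5 4 3 6].

2 1 5 4 3 6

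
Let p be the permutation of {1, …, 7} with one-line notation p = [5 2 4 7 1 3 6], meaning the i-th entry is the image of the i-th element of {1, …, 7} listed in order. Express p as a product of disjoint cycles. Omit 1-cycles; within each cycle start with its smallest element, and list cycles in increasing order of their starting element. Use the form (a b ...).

(1 5)(3 4 7 6)

Iterating p from 1 gives 1 → 5 → 1; that is the 2-cycle (1 5).
Continuing from each remaining unvisited element yields (1 5)(3 4 7 6).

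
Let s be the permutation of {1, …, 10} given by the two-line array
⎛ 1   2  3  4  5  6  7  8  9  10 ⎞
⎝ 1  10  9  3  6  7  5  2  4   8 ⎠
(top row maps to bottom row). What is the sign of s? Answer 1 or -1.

1

In disjoint-cycle form the cycle lengths are 3, 3, 3, 1.
A cycle is odd iff its length is even; s has 0 even-length cycles, so sgn(s) = (−1)^0 and s is even.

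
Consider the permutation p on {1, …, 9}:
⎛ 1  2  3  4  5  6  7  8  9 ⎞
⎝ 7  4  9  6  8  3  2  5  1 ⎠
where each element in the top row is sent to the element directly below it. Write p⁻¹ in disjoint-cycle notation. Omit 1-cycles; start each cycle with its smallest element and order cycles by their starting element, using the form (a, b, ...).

(1, 9, 3, 6, 4, 2, 7)(5, 8)

The cycle decomposition of p is (1, 7, 2, 4, 6, 3, 9)(5, 8).
The inverse reverses every cycle; in canonical form, p⁻¹ = (1, 9, 3, 6, 4, 2, 7)(5, 8).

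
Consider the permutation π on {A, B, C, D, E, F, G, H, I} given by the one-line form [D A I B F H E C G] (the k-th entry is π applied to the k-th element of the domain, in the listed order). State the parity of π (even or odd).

odd

In disjoint-cycle form the cycle lengths are 6, 3.
A cycle of length ℓ contributes ℓ−1 transpositions, so π is a product of 5 + 2 = 7 transpositions — odd.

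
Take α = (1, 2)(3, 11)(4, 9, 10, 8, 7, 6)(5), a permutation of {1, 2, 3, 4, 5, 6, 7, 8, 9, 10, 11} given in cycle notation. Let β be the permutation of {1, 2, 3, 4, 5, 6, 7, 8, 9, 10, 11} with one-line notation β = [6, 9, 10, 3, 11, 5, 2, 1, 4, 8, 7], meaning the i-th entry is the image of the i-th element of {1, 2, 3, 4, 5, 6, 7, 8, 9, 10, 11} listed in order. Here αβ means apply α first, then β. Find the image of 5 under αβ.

11

First apply α: α(5) = 5, then β(5) = 11. Thus (αβ)(5) = 11.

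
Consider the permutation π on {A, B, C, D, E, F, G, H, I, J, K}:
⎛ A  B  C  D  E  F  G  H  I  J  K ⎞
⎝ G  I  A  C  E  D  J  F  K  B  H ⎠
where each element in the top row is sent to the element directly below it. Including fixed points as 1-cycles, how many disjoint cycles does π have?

2

The cycle decomposition is (A G J B I K H F D C)(E), which has 2 cycles (counting 1-cycles).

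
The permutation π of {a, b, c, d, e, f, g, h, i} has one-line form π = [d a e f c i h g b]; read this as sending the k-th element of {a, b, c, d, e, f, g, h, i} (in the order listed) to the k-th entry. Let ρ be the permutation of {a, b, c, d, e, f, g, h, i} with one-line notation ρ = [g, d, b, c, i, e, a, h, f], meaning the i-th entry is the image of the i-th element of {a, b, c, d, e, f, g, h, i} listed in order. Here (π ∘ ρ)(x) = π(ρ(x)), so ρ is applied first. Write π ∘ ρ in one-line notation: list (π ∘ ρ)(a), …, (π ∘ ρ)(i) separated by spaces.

(π ∘ ρ)(x) = π(ρ(x)). Computing each image: π(ρ(a)) = π(g) = h, π(ρ(b)) = π(d) = f, π(ρ(c)) = π(b) = a, π(ρ(d)) = π(c) = e, π(ρ(e)) = π(i) = b, π(ρ(f)) = π(e) = c, π(ρ(g)) = π(a) = d, π(ρ(h)) = π(h) = g, π(ρ(i)) = π(f) = i.
Hence π ∘ ρ = [h f a e b c d g i].

h f a e b c d g i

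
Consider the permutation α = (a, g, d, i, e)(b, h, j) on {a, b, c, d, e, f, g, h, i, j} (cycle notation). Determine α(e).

Within (a, g, d, i, e), e ↦ a.

a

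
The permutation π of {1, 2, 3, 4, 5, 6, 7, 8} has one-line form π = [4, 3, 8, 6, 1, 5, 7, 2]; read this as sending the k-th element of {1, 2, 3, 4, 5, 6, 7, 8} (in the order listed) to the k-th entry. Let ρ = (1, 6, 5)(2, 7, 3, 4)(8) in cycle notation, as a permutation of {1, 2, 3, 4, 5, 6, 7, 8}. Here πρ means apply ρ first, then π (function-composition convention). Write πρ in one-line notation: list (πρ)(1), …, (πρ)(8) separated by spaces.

For each element, apply ρ then π: 1 → 6 → 5; 2 → 7 → 7; 3 → 4 → 6; 4 → 2 → 3; 5 → 1 → 4; 6 → 5 → 1; 7 → 3 → 8; 8 → 8 → 2.
Collecting the images, πρ = [5 7 6 3 4 1 8 2].

5 7 6 3 4 1 8 2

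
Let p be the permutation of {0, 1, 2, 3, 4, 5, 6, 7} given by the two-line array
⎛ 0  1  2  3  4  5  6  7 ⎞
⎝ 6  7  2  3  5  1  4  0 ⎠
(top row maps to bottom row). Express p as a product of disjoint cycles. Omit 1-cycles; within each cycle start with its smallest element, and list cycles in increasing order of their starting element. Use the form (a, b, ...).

Start at 0 and follow images: 0 → 6 → 4 → 5 → 1 → 7 → 0, giving the cycle (0, 6, 4, 5, 1, 7).
Repeating from the next unused element and collecting all non-trivial cycles gives (0, 6, 4, 5, 1, 7).

(0, 6, 4, 5, 1, 7)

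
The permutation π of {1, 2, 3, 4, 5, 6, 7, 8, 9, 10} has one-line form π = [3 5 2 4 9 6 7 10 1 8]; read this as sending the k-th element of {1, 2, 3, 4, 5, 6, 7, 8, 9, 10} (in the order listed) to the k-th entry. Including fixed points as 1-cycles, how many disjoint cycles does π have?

The cycle decomposition is (1, 3, 2, 5, 9)(4)(6)(7)(8, 10), which has 5 cycles (counting 1-cycles).

5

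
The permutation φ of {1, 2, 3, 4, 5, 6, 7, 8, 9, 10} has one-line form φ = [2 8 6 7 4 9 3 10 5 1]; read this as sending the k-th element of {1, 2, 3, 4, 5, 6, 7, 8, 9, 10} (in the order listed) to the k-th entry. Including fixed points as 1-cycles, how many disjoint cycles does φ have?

2

The cycle decomposition is (1, 2, 8, 10)(3, 6, 9, 5, 4, 7), which has 2 cycles (counting 1-cycles).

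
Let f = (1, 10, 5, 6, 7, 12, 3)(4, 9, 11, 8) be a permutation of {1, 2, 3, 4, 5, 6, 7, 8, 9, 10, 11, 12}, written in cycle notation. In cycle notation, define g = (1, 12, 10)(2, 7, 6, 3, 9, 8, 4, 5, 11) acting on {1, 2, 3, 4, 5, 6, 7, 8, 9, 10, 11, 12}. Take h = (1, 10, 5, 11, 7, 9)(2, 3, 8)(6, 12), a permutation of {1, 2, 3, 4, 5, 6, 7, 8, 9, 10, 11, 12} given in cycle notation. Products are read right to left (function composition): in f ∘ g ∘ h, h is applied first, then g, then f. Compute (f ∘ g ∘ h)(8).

(f ∘ g ∘ h)(8) = f(g(h(8))). h(8) = 2, then g(2) = 7, then f(7) = 12, so the result is 12.

12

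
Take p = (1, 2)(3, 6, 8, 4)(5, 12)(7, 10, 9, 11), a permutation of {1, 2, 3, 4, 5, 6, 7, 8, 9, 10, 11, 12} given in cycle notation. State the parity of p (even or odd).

even

The cycle lengths are 4, 4, 2, 2.
A cycle of length ℓ contributes ℓ−1 transpositions, so p is a product of 3 + 3 + 1 + 1 = 8 transpositions — even.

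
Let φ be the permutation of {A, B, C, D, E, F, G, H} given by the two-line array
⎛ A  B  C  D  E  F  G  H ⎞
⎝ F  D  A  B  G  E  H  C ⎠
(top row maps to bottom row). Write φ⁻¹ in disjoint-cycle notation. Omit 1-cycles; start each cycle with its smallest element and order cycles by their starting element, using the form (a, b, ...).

(A, C, H, G, E, F)(B, D)

The cycle decomposition of φ is (A, F, E, G, H, C)(B, D).
The inverse reverses every cycle; in canonical form, φ⁻¹ = (A, C, H, G, E, F)(B, D).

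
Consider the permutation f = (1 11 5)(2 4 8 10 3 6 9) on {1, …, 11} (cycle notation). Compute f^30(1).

1 lies in the 3-cycle (1 11 5).
Powers repeat with period 3 on this cycle, and 30 mod 3 = 0, so f^30(1) = f^0(1).
So f^30(1) = 1.

1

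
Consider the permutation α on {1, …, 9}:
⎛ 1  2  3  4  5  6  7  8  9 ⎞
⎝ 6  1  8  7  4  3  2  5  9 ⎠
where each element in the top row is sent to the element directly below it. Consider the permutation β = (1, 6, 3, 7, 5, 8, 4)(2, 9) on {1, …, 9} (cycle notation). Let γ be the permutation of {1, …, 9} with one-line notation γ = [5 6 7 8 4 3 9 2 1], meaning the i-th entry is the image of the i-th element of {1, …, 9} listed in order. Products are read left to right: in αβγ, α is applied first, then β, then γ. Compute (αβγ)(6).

(αβγ)(6) = γ(β(α(6))). α(6) = 3, then β(3) = 7, then γ(7) = 9, so the result is 9.

9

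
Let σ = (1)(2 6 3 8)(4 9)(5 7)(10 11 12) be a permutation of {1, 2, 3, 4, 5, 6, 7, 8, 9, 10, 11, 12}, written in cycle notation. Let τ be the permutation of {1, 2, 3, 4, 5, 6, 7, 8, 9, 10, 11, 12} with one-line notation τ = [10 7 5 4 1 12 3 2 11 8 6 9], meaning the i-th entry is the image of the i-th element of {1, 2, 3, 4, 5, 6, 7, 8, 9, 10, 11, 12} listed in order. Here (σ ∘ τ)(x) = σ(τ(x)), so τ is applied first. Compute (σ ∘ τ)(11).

First apply τ: τ(11) = 6, then σ(6) = 3. Thus (σ ∘ τ)(11) = 3.

3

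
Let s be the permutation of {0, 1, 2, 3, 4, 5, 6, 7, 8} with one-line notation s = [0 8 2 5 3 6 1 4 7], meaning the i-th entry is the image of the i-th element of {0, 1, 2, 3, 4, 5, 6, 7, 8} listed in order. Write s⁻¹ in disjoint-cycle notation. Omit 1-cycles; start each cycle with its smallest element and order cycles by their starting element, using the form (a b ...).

(1 6 5 3 4 7 8)

The cycle decomposition of s is (1 8 7 4 3 5 6).
Reversing each cycle (and rotating so the smallest element leads) gives s⁻¹ = (1 6 5 3 4 7 8).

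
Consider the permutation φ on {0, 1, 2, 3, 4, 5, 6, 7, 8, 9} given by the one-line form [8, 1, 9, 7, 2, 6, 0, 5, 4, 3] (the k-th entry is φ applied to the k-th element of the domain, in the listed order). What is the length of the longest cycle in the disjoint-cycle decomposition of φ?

9

Decomposing into disjoint cycles gives (0, 8, 4, 2, 9, 3, 7, 5, 6); the longest has length 9.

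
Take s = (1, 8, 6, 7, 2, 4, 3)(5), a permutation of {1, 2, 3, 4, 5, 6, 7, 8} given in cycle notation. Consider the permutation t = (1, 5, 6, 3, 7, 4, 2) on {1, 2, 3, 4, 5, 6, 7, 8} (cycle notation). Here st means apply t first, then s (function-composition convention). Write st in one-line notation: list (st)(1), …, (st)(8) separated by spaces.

For each element, apply t then s: 1 → 5 → 5; 2 → 1 → 8; 3 → 7 → 2; 4 → 2 → 4; 5 → 6 → 7; 6 → 3 → 1; 7 → 4 → 3; 8 → 8 → 6.
So st in one-line form is 5 8 2 4 7 1 3 6.

5 8 2 4 7 1 3 6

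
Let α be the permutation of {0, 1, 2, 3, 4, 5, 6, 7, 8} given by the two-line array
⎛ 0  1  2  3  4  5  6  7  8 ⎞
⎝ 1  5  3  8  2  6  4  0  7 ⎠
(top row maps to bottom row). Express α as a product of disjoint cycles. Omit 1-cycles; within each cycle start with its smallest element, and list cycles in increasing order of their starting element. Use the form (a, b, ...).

Iterating α from 0 gives 0 → 1 → 5 → 6 → 4 → 2 → 3 → 8 → 7 → 0; that is the 9-cycle (0, 1, 5, 6, 4, 2, 3, 8, 7).
Continuing from each remaining unvisited element yields (0, 1, 5, 6, 4, 2, 3, 8, 7).

(0, 1, 5, 6, 4, 2, 3, 8, 7)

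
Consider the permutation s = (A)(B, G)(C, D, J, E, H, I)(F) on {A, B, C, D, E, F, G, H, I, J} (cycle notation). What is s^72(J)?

J lies in the 6-cycle (C, D, J, E, H, I).
Since the cycle has length 6, s^72 acts on it the same as s^0 (72 mod 6 = 0).
So s^72(J) = J.

J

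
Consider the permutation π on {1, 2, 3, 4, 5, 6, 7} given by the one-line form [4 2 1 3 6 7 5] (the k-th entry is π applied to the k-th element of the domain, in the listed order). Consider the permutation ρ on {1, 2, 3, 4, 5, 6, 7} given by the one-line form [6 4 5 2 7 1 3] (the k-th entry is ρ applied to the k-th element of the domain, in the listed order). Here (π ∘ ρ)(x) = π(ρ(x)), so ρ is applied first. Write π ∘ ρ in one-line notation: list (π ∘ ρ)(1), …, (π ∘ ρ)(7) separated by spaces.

(π ∘ ρ)(x) = π(ρ(x)). Computing each image: π(ρ(1)) = π(6) = 7, π(ρ(2)) = π(4) = 3, π(ρ(3)) = π(5) = 6, π(ρ(4)) = π(2) = 2, π(ρ(5)) = π(7) = 5, π(ρ(6)) = π(1) = 4, π(ρ(7)) = π(3) = 1.
Hence π ∘ ρ = [7 3 6 2 5 4 1].

7 3 6 2 5 4 1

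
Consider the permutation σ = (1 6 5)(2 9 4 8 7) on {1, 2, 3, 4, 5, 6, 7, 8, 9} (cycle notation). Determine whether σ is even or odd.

even

The cycle lengths are 5, 3, 1.
A cycle of length ℓ contributes ℓ−1 transpositions, so σ is a product of 4 + 2 = 6 transpositions — even.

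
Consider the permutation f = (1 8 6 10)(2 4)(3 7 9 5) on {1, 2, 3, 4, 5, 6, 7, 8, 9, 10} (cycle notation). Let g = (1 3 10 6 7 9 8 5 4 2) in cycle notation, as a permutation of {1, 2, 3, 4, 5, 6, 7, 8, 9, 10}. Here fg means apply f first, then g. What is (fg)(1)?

f(1) = 8, then g(8) = 5; composing gives (fg)(1) = 5.

5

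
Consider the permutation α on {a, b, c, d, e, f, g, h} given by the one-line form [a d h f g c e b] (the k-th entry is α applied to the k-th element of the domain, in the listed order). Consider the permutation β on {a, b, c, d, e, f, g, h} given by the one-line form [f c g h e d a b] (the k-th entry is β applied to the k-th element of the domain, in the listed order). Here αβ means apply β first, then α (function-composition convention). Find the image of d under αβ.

First apply β: β(d) = h, then α(h) = b. Thus (αβ)(d) = b.

b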